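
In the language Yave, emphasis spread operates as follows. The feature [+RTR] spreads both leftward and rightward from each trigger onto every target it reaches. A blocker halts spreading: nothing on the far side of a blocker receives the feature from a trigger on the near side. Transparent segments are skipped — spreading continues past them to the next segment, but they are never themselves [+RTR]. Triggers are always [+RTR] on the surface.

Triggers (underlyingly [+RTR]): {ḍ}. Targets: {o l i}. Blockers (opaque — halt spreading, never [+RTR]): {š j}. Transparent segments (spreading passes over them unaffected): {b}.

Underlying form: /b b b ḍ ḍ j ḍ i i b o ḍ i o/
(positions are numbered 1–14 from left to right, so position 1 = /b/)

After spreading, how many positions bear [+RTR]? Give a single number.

From /ḍ/ at 4 rightward: 5 /ḍ/ is itself a trigger — this domain ends here.
From /ḍ/ at 4 leftward: 3 /b/ transparent; 2 /b/ transparent; 1 /b/ transparent; word edge.
From /ḍ/ at 5 rightward: 6 /j/ blocks.
From /ḍ/ at 5 leftward: 4 /ḍ/ is itself a trigger — this domain ends here.
From /ḍ/ at 7 rightward: 8 /i/ → [+RTR]; 9 /i/ → [+RTR]; 10 /b/ transparent; 11 /o/ → [+RTR]; 12 /ḍ/ is itself a trigger — this domain ends here.
From /ḍ/ at 7 leftward: 6 /j/ blocks.
From /ḍ/ at 12 rightward: 13 /i/ → [+RTR]; 14 /o/ → [+RTR]; word edge.
From /ḍ/ at 12 leftward: 11 /o/ → [+RTR]; 10 /b/ transparent; 9 /i/ → [+RTR]; 8 /i/ → [+RTR]; 7 /ḍ/ is itself a trigger — this domain ends here.
[+RTR] positions on the surface: 4 5 7 8 9 11 12 13 14.

9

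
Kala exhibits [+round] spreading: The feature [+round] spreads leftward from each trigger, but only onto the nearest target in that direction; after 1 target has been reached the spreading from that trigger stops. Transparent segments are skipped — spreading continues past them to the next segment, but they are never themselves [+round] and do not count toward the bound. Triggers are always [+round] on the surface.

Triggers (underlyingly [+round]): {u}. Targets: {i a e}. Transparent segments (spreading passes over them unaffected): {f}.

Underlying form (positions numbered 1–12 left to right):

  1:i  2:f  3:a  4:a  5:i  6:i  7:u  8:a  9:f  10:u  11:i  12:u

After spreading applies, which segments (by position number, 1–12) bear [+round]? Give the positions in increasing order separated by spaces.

6 7 8 10 11 12

From /u/ at 7 leftward: 6 /i/ → [+round]; bound reached.
From /u/ at 10 leftward: 9 /f/ transparent; 8 /a/ → [+round]; bound reached.
From /u/ at 12 leftward: 11 /i/ → [+round]; bound reached.
Targets with no active source: positions 1 3 4 5 stay [-round].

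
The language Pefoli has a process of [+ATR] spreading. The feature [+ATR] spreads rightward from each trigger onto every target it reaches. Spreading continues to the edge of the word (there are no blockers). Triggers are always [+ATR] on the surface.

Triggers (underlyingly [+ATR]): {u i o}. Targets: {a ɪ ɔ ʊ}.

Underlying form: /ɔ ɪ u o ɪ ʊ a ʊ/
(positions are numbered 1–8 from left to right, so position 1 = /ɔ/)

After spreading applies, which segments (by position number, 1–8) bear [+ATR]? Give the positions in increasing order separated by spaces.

From /u/ at 3 rightward: 4 /o/ is itself a trigger — this domain ends here.
From /o/ at 4 rightward: 5 /ɪ/ → [+ATR]; 6 /ʊ/ → [+ATR]; 7 /a/ → [+ATR]; 8 /ʊ/ → [+ATR]; word edge.
Targets with no active source: positions 1 2 stay [-ATR].

3 4 5 6 7 8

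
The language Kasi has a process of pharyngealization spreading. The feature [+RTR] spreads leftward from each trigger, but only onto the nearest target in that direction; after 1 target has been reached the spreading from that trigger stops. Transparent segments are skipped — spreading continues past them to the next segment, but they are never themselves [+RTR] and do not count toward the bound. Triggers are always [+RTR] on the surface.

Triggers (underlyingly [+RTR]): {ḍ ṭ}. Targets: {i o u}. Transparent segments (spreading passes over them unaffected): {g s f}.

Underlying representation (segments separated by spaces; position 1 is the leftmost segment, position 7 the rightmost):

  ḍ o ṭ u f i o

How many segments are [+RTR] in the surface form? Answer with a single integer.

From /ḍ/ at 1 leftward: word edge.
From /ṭ/ at 3 leftward: 2 /o/ → [+RTR]; bound reached.
Targets with no active source: positions 4 6 7 stay [-emphatic].
[+RTR] positions on the surface: 1 2 3.

3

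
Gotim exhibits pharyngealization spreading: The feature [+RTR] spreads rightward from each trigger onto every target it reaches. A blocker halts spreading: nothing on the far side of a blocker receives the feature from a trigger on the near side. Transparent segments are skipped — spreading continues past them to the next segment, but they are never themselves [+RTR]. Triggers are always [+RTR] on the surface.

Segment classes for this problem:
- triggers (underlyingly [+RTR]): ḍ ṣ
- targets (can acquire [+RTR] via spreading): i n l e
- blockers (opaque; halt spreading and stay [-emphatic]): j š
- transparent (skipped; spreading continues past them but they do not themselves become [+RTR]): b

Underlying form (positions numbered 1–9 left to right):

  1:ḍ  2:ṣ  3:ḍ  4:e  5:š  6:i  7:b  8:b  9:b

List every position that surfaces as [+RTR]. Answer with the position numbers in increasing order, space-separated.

From /ḍ/ at 1 rightward: 2 /ṣ/ is itself a trigger — this domain ends here.
From /ṣ/ at 2 rightward: 3 /ḍ/ is itself a trigger — this domain ends here.
From /ḍ/ at 3 rightward: 4 /e/ → [+RTR]; 5 /š/ blocks.
Target with no active source: position 6 stays [-emphatic].

1 2 3 4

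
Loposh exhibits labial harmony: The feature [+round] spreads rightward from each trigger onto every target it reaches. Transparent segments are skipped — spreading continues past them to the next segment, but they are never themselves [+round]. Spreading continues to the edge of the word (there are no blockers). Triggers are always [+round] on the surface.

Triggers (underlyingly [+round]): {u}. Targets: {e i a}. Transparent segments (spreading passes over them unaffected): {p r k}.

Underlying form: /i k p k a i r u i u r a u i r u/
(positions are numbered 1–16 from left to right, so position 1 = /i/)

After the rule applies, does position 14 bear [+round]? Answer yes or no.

From /u/ at 8 rightward: 9 /i/ → [+round]; 10 /u/ is itself a trigger — this domain ends here.
From /u/ at 10 rightward: 11 /r/ transparent; 12 /a/ → [+round]; 13 /u/ is itself a trigger — this domain ends here.
From /u/ at 13 rightward: 14 /i/ → [+round]; 15 /r/ transparent; 16 /u/ is itself a trigger — this domain ends here.
From /u/ at 16 rightward: word edge.
Targets with no active source: positions 1 5 6 stay [-round].
[+round] positions on the surface: 8 9 10 12 13 14 16.

yes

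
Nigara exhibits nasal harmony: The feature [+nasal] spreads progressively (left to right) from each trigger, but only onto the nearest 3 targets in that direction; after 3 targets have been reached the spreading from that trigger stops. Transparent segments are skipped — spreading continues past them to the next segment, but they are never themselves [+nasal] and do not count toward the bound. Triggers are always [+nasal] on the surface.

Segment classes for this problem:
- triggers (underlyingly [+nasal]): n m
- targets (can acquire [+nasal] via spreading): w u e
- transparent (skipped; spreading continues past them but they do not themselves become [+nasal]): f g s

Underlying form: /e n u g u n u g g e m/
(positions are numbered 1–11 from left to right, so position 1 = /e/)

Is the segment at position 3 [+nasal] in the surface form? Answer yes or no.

From /n/ at 2 rightward: 3 /u/ → [+nasal]; 4 /g/ transparent; 5 /u/ → [+nasal]; 6 /n/ is itself a trigger — this domain ends here.
From /n/ at 6 rightward: 7 /u/ → [+nasal]; 8 /g/ transparent; 9 /g/ transparent; 10 /e/ → [+nasal]; 11 /m/ is itself a trigger — this domain ends here.
From /m/ at 11 rightward: word edge.
Target with no active source: position 1 stays [-nasal].
[+nasal] positions on the surface: 2 3 5 6 7 10 11.

yes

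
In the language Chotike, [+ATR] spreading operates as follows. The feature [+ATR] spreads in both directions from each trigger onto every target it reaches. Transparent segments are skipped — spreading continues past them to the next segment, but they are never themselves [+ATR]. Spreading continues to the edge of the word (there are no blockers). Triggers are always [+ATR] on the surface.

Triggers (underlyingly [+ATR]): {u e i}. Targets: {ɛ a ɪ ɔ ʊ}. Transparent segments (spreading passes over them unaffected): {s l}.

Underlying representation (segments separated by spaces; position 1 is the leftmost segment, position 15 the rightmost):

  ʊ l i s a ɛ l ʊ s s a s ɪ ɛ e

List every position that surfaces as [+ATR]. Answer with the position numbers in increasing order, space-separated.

From /i/ at 3 rightward: 4 /s/ transparent; 5 /a/ → [+ATR]; 6 /ɛ/ → [+ATR]; 7 /l/ transparent; 8 /ʊ/ → [+ATR]; 9 /s/ transparent; 10 /s/ transparent; 11 /a/ → [+ATR]; 12 /s/ transparent; 13 /ɪ/ → [+ATR]; 14 /ɛ/ → [+ATR]; 15 /e/ is itself a trigger — this domain ends here.
From /i/ at 3 leftward: 2 /l/ transparent; 1 /ʊ/ → [+ATR]; word edge.
From /e/ at 15 rightward: word edge.
From /e/ at 15 leftward: 14 /ɛ/ → [+ATR]; 13 /ɪ/ → [+ATR]; 12 /s/ transparent; 11 /a/ → [+ATR]; 10 /s/ transparent; 9 /s/ transparent; 8 /ʊ/ → [+ATR]; 7 /l/ transparent; 6 /ɛ/ → [+ATR]; 5 /a/ → [+ATR]; 4 /s/ transparent; 3 /i/ is itself a trigger — this domain ends here.

1 3 5 6 8 11 13 14 15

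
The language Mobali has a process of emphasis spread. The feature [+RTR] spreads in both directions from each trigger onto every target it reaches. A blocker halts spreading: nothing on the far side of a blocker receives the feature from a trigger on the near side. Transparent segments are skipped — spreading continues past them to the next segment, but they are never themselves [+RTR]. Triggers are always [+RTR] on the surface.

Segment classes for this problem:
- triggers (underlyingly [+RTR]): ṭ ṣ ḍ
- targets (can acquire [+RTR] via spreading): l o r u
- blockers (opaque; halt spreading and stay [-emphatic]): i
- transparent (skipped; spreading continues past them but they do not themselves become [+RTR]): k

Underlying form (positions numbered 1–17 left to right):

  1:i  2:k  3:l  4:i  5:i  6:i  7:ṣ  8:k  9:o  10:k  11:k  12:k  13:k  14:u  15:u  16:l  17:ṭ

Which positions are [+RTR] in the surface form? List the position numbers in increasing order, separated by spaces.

From /ṣ/ at 7 rightward: 8 /k/ transparent; 9 /o/ → [+RTR]; 10 /k/ transparent; 11 /k/ transparent; 12 /k/ transparent; 13 /k/ transparent; 14 /u/ → [+RTR]; 15 /u/ → [+RTR]; 16 /l/ → [+RTR]; 17 /ṭ/ is itself a trigger — this domain ends here.
From /ṣ/ at 7 leftward: 6 /i/ blocks.
From /ṭ/ at 17 rightward: word edge.
From /ṭ/ at 17 leftward: 16 /l/ → [+RTR]; 15 /u/ → [+RTR]; 14 /u/ → [+RTR]; 13 /k/ transparent; 12 /k/ transparent; 11 /k/ transparent; 10 /k/ transparent; 9 /o/ → [+RTR]; 8 /k/ transparent; 7 /ṣ/ is itself a trigger — this domain ends here.
Target with no active source: position 3 stays [-emphatic].

7 9 14 15 16 17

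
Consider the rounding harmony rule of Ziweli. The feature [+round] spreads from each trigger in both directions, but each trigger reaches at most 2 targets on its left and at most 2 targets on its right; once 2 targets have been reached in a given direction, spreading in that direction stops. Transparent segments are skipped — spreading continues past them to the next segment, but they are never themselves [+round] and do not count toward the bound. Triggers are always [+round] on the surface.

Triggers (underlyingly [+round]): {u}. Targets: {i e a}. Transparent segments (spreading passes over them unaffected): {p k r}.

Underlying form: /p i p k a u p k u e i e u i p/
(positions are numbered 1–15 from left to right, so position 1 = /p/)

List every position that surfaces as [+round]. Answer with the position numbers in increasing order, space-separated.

2 5 6 9 10 11 12 13 14

From /u/ at 6 rightward: 7 /p/ transparent; 8 /k/ transparent; 9 /u/ is itself a trigger — this domain ends here.
From /u/ at 6 leftward: 5 /a/ → [+round]; 4 /k/ transparent; 3 /p/ transparent; 2 /i/ → [+round]; bound reached.
From /u/ at 9 rightward: 10 /e/ → [+round]; 11 /i/ → [+round]; bound reached.
From /u/ at 9 leftward: 8 /k/ transparent; 7 /p/ transparent; 6 /u/ is itself a trigger — this domain ends here.
From /u/ at 13 rightward: 14 /i/ → [+round]; 15 /p/ transparent; word edge.
From /u/ at 13 leftward: 12 /e/ → [+round]; 11 /i/ → [+round]; bound reached.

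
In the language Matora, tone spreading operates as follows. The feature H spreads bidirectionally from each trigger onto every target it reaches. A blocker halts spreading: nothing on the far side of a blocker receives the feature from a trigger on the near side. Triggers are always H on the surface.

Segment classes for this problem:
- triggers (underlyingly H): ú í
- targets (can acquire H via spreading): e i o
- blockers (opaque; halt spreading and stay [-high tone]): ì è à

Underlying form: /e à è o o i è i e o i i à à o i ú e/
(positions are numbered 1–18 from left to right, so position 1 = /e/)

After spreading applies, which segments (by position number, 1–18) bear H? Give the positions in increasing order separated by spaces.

From /ú/ at 17 rightward: 18 /e/ → H; word edge.
From /ú/ at 17 leftward: 16 /i/ → H; 15 /o/ → H; 14 /à/ blocks.
Targets with no active source: positions 1 4 5 6 8 9 10 11 12 stay [-high tone].

15 16 17 18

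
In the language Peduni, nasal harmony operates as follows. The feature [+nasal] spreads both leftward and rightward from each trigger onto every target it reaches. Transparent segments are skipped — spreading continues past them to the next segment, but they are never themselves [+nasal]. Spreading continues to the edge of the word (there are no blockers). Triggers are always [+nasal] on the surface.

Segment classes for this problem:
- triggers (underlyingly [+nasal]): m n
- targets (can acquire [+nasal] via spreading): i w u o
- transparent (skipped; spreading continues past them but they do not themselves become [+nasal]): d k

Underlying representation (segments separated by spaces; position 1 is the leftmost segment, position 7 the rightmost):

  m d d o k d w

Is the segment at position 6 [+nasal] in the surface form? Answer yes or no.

From /m/ at 1 rightward: 2 /d/ transparent; 3 /d/ transparent; 4 /o/ → [+nasal]; 5 /k/ transparent; 6 /d/ transparent; 7 /w/ → [+nasal]; word edge.
From /m/ at 1 leftward: word edge.
[+nasal] positions on the surface: 1 4 7.

no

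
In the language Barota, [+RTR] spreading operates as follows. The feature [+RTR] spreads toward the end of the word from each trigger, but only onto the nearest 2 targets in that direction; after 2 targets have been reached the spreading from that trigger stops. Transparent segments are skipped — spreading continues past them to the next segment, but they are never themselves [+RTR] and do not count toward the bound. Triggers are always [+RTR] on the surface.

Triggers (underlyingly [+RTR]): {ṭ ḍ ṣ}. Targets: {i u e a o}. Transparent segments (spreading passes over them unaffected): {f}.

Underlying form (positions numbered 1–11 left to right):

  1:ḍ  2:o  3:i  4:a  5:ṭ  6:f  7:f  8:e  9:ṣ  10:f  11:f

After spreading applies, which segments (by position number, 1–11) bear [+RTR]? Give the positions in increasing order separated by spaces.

1 2 3 5 8 9

From /ḍ/ at 1 rightward: 2 /o/ → [+RTR]; 3 /i/ → [+RTR]; bound reached.
From /ṭ/ at 5 rightward: 6 /f/ transparent; 7 /f/ transparent; 8 /e/ → [+RTR]; 9 /ṣ/ is itself a trigger — this domain ends here.
From /ṣ/ at 9 rightward: 10 /f/ transparent; 11 /f/ transparent; word edge.
Target with no active source: position 4 stays [-emphatic].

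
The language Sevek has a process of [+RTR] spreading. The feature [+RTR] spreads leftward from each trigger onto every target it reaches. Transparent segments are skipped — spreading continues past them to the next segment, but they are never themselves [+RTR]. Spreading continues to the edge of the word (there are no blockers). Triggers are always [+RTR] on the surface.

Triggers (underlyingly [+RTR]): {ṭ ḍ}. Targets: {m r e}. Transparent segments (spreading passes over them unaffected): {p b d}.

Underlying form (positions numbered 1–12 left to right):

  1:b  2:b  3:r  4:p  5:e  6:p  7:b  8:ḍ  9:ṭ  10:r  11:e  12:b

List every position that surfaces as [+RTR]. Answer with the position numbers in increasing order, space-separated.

3 5 8 9

From /ḍ/ at 8 leftward: 7 /b/ transparent; 6 /p/ transparent; 5 /e/ → [+RTR]; 4 /p/ transparent; 3 /r/ → [+RTR]; 2 /b/ transparent; 1 /b/ transparent; word edge.
From /ṭ/ at 9 leftward: 8 /ḍ/ is itself a trigger — this domain ends here.
Targets with no active source: positions 10 11 stay [-emphatic].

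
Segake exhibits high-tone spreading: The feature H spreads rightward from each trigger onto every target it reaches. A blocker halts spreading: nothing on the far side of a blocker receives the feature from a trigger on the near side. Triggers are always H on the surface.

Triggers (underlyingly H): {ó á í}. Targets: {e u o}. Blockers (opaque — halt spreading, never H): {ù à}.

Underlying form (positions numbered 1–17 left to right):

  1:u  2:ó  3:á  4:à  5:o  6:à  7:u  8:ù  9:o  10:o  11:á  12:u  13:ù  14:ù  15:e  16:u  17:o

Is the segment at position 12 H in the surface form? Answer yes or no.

yes

From /ó/ at 2 rightward: 3 /á/ is itself a trigger — this domain ends here.
From /á/ at 3 rightward: 4 /à/ blocks.
From /á/ at 11 rightward: 12 /u/ → H; 13 /ù/ blocks.
Targets with no active source: positions 1 5 7 9 10 15 16 17 stay [-high tone].
H positions on the surface: 2 3 11 12.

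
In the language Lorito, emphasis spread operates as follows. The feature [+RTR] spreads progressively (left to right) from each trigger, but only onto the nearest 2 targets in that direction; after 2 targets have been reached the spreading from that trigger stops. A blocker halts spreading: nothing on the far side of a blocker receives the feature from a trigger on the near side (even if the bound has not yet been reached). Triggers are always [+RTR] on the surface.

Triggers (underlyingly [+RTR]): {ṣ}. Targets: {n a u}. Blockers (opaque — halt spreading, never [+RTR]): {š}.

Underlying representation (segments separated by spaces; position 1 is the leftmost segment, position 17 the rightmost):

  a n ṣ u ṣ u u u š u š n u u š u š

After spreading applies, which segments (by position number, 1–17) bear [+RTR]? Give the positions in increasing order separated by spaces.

From /ṣ/ at 3 rightward: 4 /u/ → [+RTR]; 5 /ṣ/ is itself a trigger — this domain ends here.
From /ṣ/ at 5 rightward: 6 /u/ → [+RTR]; 7 /u/ → [+RTR]; bound reached.
Targets with no active source: positions 1 2 8 10 12 13 14 16 stay [-emphatic].

3 4 5 6 7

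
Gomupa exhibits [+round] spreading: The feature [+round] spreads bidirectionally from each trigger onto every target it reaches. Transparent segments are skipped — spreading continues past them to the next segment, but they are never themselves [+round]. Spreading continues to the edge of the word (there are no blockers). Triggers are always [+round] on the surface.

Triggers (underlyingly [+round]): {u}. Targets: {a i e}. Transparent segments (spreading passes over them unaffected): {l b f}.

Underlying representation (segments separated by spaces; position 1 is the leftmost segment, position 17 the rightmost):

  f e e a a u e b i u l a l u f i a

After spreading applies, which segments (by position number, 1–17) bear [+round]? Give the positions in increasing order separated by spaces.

From /u/ at 6 rightward: 7 /e/ → [+round]; 8 /b/ transparent; 9 /i/ → [+round]; 10 /u/ is itself a trigger — this domain ends here.
From /u/ at 6 leftward: 5 /a/ → [+round]; 4 /a/ → [+round]; 3 /e/ → [+round]; 2 /e/ → [+round]; 1 /f/ transparent; word edge.
From /u/ at 10 rightward: 11 /l/ transparent; 12 /a/ → [+round]; 13 /l/ transparent; 14 /u/ is itself a trigger — this domain ends here.
From /u/ at 10 leftward: 9 /i/ → [+round]; 8 /b/ transparent; 7 /e/ → [+round]; 6 /u/ is itself a trigger — this domain ends here.
From /u/ at 14 rightward: 15 /f/ transparent; 16 /i/ → [+round]; 17 /a/ → [+round]; word edge.
From /u/ at 14 leftward: 13 /l/ transparent; 12 /a/ → [+round]; 11 /l/ transparent; 10 /u/ is itself a trigger — this domain ends here.

2 3 4 5 6 7 9 10 12 14 16 17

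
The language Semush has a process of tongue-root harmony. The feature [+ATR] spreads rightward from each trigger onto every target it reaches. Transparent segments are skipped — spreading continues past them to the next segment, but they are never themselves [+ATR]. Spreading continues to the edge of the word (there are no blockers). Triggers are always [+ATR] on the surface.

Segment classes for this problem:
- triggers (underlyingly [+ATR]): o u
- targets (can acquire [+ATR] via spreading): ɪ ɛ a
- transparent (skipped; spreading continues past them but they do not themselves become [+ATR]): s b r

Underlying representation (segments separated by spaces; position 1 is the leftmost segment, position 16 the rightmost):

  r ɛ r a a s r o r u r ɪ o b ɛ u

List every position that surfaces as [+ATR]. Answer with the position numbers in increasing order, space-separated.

8 10 12 13 15 16

From /o/ at 8 rightward: 9 /r/ transparent; 10 /u/ is itself a trigger — this domain ends here.
From /u/ at 10 rightward: 11 /r/ transparent; 12 /ɪ/ → [+ATR]; 13 /o/ is itself a trigger — this domain ends here.
From /o/ at 13 rightward: 14 /b/ transparent; 15 /ɛ/ → [+ATR]; 16 /u/ is itself a trigger — this domain ends here.
From /u/ at 16 rightward: word edge.
Targets with no active source: positions 2 4 5 stay [-ATR].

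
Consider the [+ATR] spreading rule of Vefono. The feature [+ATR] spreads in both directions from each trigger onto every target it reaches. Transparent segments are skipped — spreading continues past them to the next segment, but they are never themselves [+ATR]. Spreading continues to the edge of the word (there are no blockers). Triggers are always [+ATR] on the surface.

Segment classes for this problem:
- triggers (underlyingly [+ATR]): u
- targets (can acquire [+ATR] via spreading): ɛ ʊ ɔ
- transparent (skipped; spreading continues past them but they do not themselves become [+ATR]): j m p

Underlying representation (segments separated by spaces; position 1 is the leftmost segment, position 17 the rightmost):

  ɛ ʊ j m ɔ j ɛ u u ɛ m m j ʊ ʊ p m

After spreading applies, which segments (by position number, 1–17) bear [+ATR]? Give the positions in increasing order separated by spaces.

1 2 5 7 8 9 10 14 15

From /u/ at 8 rightward: 9 /u/ is itself a trigger — this domain ends here.
From /u/ at 8 leftward: 7 /ɛ/ → [+ATR]; 6 /j/ transparent; 5 /ɔ/ → [+ATR]; 4 /m/ transparent; 3 /j/ transparent; 2 /ʊ/ → [+ATR]; 1 /ɛ/ → [+ATR]; word edge.
From /u/ at 9 rightward: 10 /ɛ/ → [+ATR]; 11 /m/ transparent; 12 /m/ transparent; 13 /j/ transparent; 14 /ʊ/ → [+ATR]; 15 /ʊ/ → [+ATR]; 16 /p/ transparent; 17 /m/ transparent; word edge.
From /u/ at 9 leftward: 8 /u/ is itself a trigger — this domain ends here.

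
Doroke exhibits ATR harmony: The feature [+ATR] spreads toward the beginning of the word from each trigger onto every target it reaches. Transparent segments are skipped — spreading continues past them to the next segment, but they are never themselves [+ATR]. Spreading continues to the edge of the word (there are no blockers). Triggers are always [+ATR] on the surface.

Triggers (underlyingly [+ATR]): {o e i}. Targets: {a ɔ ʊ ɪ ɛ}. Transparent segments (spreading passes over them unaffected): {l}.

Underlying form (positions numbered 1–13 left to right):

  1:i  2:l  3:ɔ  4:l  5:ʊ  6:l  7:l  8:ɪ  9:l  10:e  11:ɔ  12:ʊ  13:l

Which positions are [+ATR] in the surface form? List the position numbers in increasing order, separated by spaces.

1 3 5 8 10

From /i/ at 1 leftward: word edge.
From /e/ at 10 leftward: 9 /l/ transparent; 8 /ɪ/ → [+ATR]; 7 /l/ transparent; 6 /l/ transparent; 5 /ʊ/ → [+ATR]; 4 /l/ transparent; 3 /ɔ/ → [+ATR]; 2 /l/ transparent; 1 /i/ is itself a trigger — this domain ends here.
Targets with no active source: positions 11 12 stay [-ATR].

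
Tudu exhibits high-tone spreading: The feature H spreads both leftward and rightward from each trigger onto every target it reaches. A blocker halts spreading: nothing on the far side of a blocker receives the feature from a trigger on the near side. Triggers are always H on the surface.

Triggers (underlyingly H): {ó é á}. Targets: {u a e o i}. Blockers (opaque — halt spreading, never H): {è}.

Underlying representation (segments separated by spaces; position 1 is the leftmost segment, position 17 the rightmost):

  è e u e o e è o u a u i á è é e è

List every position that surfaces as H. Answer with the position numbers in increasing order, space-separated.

8 9 10 11 12 13 15 16

From /á/ at 13 rightward: 14 /è/ blocks.
From /á/ at 13 leftward: 12 /i/ → H; 11 /u/ → H; 10 /a/ → H; 9 /u/ → H; 8 /o/ → H; 7 /è/ blocks.
From /é/ at 15 rightward: 16 /e/ → H; 17 /è/ blocks.
From /é/ at 15 leftward: 14 /è/ blocks.
Targets with no active source: positions 2 3 4 5 6 stay [-high tone].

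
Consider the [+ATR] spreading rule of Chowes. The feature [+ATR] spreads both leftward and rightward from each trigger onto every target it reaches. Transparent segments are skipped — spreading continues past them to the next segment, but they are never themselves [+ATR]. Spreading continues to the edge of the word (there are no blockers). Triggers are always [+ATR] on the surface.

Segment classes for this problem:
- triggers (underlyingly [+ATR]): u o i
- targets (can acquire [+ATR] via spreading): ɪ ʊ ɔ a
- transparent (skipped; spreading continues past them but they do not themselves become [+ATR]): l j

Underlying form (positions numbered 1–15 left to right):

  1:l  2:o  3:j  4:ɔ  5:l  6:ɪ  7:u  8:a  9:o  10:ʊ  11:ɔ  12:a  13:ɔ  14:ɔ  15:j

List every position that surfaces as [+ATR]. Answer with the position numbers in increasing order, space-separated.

From /o/ at 2 rightward: 3 /j/ transparent; 4 /ɔ/ → [+ATR]; 5 /l/ transparent; 6 /ɪ/ → [+ATR]; 7 /u/ is itself a trigger — this domain ends here.
From /o/ at 2 leftward: 1 /l/ transparent; word edge.
From /u/ at 7 rightward: 8 /a/ → [+ATR]; 9 /o/ is itself a trigger — this domain ends here.
From /u/ at 7 leftward: 6 /ɪ/ → [+ATR]; 5 /l/ transparent; 4 /ɔ/ → [+ATR]; 3 /j/ transparent; 2 /o/ is itself a trigger — this domain ends here.
From /o/ at 9 rightward: 10 /ʊ/ → [+ATR]; 11 /ɔ/ → [+ATR]; 12 /a/ → [+ATR]; 13 /ɔ/ → [+ATR]; 14 /ɔ/ → [+ATR]; 15 /j/ transparent; word edge.
From /o/ at 9 leftward: 8 /a/ → [+ATR]; 7 /u/ is itself a trigger — this domain ends here.

2 4 6 7 8 9 10 11 12 13 14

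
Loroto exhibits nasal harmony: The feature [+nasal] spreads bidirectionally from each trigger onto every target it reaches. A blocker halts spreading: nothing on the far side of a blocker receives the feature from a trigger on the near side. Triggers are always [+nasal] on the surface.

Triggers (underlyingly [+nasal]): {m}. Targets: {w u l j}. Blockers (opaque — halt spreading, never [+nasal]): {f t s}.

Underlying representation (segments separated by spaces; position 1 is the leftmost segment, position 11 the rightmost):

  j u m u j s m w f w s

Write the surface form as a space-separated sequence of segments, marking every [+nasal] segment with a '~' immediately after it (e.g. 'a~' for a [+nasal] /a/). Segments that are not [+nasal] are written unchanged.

From /m/ at 3 rightward: 4 /u/ → [+nasal]; 5 /j/ → [+nasal]; 6 /s/ blocks.
From /m/ at 3 leftward: 2 /u/ → [+nasal]; 1 /j/ → [+nasal]; word edge.
From /m/ at 7 rightward: 8 /w/ → [+nasal]; 9 /f/ blocks.
From /m/ at 7 leftward: 6 /s/ blocks.
Target with no active source: position 10 stays [-nasal].
[+nasal] positions on the surface: 1 2 3 4 5 7 8.

j~ u~ m~ u~ j~ s m~ w~ f w s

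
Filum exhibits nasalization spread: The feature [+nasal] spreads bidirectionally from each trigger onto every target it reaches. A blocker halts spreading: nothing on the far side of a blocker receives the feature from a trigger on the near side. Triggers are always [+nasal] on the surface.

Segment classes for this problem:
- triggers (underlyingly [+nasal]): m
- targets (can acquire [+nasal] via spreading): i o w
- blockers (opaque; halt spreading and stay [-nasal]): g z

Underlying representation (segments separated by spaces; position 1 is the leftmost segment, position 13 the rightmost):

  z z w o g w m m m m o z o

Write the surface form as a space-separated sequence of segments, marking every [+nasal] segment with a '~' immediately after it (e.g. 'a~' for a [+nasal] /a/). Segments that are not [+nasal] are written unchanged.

From /m/ at 7 rightward: 8 /m/ is itself a trigger — this domain ends here.
From /m/ at 7 leftward: 6 /w/ → [+nasal]; 5 /g/ blocks.
From /m/ at 8 rightward: 9 /m/ is itself a trigger — this domain ends here.
From /m/ at 8 leftward: 7 /m/ is itself a trigger — this domain ends here.
From /m/ at 9 rightward: 10 /m/ is itself a trigger — this domain ends here.
From /m/ at 9 leftward: 8 /m/ is itself a trigger — this domain ends here.
From /m/ at 10 rightward: 11 /o/ → [+nasal]; 12 /z/ blocks.
From /m/ at 10 leftward: 9 /m/ is itself a trigger — this domain ends here.
Targets with no active source: positions 3 4 13 stay [-nasal].
[+nasal] positions on the surface: 6 7 8 9 10 11.

z z w o g w~ m~ m~ m~ m~ o~ z o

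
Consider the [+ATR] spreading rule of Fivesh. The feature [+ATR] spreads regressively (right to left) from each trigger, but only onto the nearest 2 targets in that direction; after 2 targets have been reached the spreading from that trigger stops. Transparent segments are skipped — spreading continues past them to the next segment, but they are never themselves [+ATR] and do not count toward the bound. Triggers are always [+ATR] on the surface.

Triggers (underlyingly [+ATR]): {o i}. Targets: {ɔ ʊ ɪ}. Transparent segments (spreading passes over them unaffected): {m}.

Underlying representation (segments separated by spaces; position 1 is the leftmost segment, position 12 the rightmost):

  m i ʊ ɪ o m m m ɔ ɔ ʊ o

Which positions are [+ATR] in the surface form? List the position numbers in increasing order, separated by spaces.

From /i/ at 2 leftward: 1 /m/ transparent; word edge.
From /o/ at 5 leftward: 4 /ɪ/ → [+ATR]; 3 /ʊ/ → [+ATR]; bound reached.
From /o/ at 12 leftward: 11 /ʊ/ → [+ATR]; 10 /ɔ/ → [+ATR]; bound reached.
Target with no active source: position 9 stays [-ATR].

2 3 4 5 10 11 12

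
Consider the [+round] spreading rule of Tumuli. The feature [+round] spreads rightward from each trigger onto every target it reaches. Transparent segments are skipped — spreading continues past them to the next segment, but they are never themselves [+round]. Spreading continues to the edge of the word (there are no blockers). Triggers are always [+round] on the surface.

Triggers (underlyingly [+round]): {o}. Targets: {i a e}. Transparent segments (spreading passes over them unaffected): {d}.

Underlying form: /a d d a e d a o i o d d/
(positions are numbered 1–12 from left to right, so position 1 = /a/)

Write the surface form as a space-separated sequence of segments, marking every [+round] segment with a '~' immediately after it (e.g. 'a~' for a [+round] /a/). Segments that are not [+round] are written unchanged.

a d d a e d a o~ i~ o~ d d

From /o/ at 8 rightward: 9 /i/ → [+round]; 10 /o/ is itself a trigger — this domain ends here.
From /o/ at 10 rightward: 11 /d/ transparent; 12 /d/ transparent; word edge.
Targets with no active source: positions 1 4 5 7 stay [-round].
[+round] positions on the surface: 8 9 10.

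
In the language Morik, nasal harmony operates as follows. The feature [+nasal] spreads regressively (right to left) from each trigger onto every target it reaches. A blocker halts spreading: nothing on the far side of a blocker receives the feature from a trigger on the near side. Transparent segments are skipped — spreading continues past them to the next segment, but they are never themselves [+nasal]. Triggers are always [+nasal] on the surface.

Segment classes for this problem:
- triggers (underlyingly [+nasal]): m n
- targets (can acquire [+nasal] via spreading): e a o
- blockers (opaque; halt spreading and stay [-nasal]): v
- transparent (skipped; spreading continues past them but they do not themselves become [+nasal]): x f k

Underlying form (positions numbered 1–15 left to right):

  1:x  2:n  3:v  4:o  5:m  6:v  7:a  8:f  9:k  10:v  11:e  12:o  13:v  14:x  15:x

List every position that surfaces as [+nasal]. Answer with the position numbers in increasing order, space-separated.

From /n/ at 2 leftward: 1 /x/ transparent; word edge.
From /m/ at 5 leftward: 4 /o/ → [+nasal]; 3 /v/ blocks.
Targets with no active source: positions 7 11 12 stay [-nasal].

2 4 5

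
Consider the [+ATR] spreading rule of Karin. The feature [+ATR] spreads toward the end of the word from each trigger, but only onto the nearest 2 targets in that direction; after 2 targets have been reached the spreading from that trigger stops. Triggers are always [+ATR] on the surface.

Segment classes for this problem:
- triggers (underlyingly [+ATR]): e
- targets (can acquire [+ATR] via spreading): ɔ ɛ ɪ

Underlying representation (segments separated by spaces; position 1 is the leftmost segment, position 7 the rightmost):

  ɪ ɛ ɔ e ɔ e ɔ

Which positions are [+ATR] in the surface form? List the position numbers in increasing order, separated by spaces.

From /e/ at 4 rightward: 5 /ɔ/ → [+ATR]; 6 /e/ is itself a trigger — this domain ends here.
From /e/ at 6 rightward: 7 /ɔ/ → [+ATR]; word edge.
Targets with no active source: positions 1 2 3 stay [-ATR].

4 5 6 7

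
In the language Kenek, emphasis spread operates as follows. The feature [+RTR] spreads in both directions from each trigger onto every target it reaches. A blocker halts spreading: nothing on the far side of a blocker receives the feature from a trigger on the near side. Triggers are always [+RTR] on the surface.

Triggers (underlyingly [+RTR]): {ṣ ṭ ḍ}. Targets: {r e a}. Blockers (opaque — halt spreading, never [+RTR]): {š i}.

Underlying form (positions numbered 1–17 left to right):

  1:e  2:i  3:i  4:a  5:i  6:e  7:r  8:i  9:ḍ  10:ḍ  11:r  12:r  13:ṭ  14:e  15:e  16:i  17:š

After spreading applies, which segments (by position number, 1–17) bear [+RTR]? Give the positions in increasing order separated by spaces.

9 10 11 12 13 14 15

From /ḍ/ at 9 rightward: 10 /ḍ/ is itself a trigger — this domain ends here.
From /ḍ/ at 9 leftward: 8 /i/ blocks.
From /ḍ/ at 10 rightward: 11 /r/ → [+RTR]; 12 /r/ → [+RTR]; 13 /ṭ/ is itself a trigger — this domain ends here.
From /ḍ/ at 10 leftward: 9 /ḍ/ is itself a trigger — this domain ends here.
From /ṭ/ at 13 rightward: 14 /e/ → [+RTR]; 15 /e/ → [+RTR]; 16 /i/ blocks.
From /ṭ/ at 13 leftward: 12 /r/ → [+RTR]; 11 /r/ → [+RTR]; 10 /ḍ/ is itself a trigger — this domain ends here.
Targets with no active source: positions 1 4 6 7 stay [-emphatic].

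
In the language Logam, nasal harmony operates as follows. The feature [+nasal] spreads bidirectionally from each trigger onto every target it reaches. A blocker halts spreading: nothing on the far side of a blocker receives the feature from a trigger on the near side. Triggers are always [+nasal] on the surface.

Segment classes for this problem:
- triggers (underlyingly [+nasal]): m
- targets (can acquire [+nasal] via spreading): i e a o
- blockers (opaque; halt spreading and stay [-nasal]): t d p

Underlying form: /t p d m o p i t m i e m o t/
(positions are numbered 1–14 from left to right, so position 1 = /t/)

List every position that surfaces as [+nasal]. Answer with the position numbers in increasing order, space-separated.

4 5 9 10 11 12 13

From /m/ at 4 rightward: 5 /o/ → [+nasal]; 6 /p/ blocks.
From /m/ at 4 leftward: 3 /d/ blocks.
From /m/ at 9 rightward: 10 /i/ → [+nasal]; 11 /e/ → [+nasal]; 12 /m/ is itself a trigger — this domain ends here.
From /m/ at 9 leftward: 8 /t/ blocks.
From /m/ at 12 rightward: 13 /o/ → [+nasal]; 14 /t/ blocks.
From /m/ at 12 leftward: 11 /e/ → [+nasal]; 10 /i/ → [+nasal]; 9 /m/ is itself a trigger — this domain ends here.
Target with no active source: position 7 stays [-nasal].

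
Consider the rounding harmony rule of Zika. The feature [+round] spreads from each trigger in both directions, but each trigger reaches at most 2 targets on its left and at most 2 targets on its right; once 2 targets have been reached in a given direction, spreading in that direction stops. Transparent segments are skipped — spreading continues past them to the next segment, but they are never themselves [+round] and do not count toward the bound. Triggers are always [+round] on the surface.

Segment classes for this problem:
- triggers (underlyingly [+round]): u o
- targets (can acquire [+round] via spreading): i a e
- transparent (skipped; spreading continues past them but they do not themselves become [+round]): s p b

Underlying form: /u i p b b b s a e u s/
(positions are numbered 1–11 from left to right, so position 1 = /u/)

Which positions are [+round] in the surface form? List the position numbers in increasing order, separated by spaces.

From /u/ at 1 rightward: 2 /i/ → [+round]; 3 /p/ transparent; 4 /b/ transparent; 5 /b/ transparent; 6 /b/ transparent; 7 /s/ transparent; 8 /a/ → [+round]; bound reached.
From /u/ at 1 leftward: word edge.
From /u/ at 10 rightward: 11 /s/ transparent; word edge.
From /u/ at 10 leftward: 9 /e/ → [+round]; 8 /a/ → [+round]; bound reached.

1 2 8 9 10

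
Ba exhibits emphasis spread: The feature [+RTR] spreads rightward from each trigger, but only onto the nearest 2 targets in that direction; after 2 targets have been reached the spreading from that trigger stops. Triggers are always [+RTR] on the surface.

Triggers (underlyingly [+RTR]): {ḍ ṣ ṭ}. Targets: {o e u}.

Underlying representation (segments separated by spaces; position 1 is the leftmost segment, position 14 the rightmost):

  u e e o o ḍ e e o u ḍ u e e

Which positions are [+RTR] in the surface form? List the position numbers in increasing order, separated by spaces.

6 7 8 11 12 13

From /ḍ/ at 6 rightward: 7 /e/ → [+RTR]; 8 /e/ → [+RTR]; bound reached.
From /ḍ/ at 11 rightward: 12 /u/ → [+RTR]; 13 /e/ → [+RTR]; bound reached.
Targets with no active source: positions 1 2 3 4 5 9 10 14 stay [-emphatic].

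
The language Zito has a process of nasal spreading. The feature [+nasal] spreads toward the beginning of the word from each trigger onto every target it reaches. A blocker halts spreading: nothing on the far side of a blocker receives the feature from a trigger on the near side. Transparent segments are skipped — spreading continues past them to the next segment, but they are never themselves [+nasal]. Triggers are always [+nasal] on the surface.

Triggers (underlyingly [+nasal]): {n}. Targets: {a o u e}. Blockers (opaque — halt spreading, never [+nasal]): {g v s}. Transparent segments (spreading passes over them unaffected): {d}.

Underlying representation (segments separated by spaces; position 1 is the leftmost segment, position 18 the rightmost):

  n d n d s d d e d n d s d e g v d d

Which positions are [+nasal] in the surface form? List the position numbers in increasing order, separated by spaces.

From /n/ at 1 leftward: word edge.
From /n/ at 3 leftward: 2 /d/ transparent; 1 /n/ is itself a trigger — this domain ends here.
From /n/ at 10 leftward: 9 /d/ transparent; 8 /e/ → [+nasal]; 7 /d/ transparent; 6 /d/ transparent; 5 /s/ blocks.
Target with no active source: position 14 stays [-nasal].

1 3 8 10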